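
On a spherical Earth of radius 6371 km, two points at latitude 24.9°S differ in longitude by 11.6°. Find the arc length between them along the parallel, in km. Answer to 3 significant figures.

Arc length along a parallel = R cos φ · Δλ (with Δλ in radians).
= 6371 × cos 24.9° × (11.6° × π/180) = 6371 × 0.9070 × 0.2025 ≈ 1170 km.

1170 km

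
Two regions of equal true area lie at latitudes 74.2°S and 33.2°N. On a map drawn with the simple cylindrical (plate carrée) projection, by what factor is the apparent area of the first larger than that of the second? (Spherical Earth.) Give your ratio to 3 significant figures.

3.07

For the equirectangular projection with φ₀ = 0 (plate carrée), h = 1 along meridians and k = sec φ along parallels.
Areal scale at 74.2°: h·k = 1.000 × 3.673 = 3.673.
Areal scale at 33.2°: h·k = 1.000 × 1.195 = 1.195.
Ratio = 3.673/1.195 ≈ 3.07.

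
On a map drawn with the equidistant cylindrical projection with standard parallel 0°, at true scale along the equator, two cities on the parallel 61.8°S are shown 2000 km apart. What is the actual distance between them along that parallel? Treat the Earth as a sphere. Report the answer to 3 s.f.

Plate carrée maps x = Rλ, y = Rφ. The meridian scale is h = 1 and the parallel scale is k = 1/cos φ = sec φ.
Along the parallel at 61.8°, map distances are exaggerated by k = sec 61.8° = 2.116.
True distance = 2000 / 2.116 = 2000 × cos 61.8° ≈ 945 km.

945 km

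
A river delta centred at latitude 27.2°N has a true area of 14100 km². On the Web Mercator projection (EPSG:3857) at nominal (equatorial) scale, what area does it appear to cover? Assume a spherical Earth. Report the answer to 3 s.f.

Mercator is conformal, so the point scale is isotropic: h = k = sec φ = 1/cos φ.
Areal scale = k² = sec²φ = 1/cos²(27.2°) = 1/0.8894² = 1.264.
Apparent area = 14100 × 1.264 ≈ 17800 km².

17800 km²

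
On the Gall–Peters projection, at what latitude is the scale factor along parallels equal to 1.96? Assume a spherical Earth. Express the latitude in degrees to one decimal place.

68.9°

Gall–Peters is a cylindrical equal-area projection with standard parallels at ±45°. Cylindrical equal-area (φ₀ = 45°): h = cos φ / cos 45° along meridians, k = cos 45° / cos φ along parallels; h·k = 1.
k = cos φ₀ / cos φ = 1.96  ⇒  cos φ = cos 45° / 1.96 = 0.3608.
φ = arccos(0.3608) ≈ 68.9°.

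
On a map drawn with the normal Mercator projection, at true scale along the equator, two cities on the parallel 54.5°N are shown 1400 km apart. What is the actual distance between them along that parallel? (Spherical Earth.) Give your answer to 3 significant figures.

For Mercator, h = k = sec φ (a conformal cylindrical projection has a single point scale, 1/cos φ).
Along the parallel at 54.5°, map distances are exaggerated by k = sec 54.5° = 1.722.
True distance = 1400 / 1.722 = 1400 × cos 54.5° ≈ 813 km.

813 km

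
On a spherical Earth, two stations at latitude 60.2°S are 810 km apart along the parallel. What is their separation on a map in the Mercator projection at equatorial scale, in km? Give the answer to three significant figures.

1630 km

The Mercator projection is conformal; its linear scale factor is the same in every direction and equals sec φ = 1/cos φ.
Along the parallel, k = sec 60.2° = 1/0.4970 = 2.012.
Map distance = 810 × 2.012 ≈ 1630 km.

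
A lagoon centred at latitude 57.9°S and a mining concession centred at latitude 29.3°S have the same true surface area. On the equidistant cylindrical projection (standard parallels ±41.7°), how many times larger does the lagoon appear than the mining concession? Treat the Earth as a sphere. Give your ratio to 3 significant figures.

1.64

With standard parallel φ₀ = 41.7°, the equirectangular projection gives x = Rλ cos φ₀, y = Rφ, so h = 1 and k = cos 41.7° / cos φ.
Areal scale at 57.9°: h·k = 1.000 × 1.405 = 1.405.
Areal scale at 29.3°: h·k = 1.000 × 0.8562 = 0.8562.
Ratio = 1.405/0.8562 ≈ 1.64.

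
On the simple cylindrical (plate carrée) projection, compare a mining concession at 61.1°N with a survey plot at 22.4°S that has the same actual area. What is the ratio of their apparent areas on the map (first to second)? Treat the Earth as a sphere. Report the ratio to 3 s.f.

Plate carrée maps x = Rλ, y = Rφ. The meridian scale is h = 1 and the parallel scale is k = 1/cos φ = sec φ.
Areal scale at 61.1°: h·k = 1.000 × 2.069 = 2.069.
Areal scale at 22.4°: h·k = 1.000 × 1.082 = 1.082.
Ratio = 2.069/1.082 ≈ 1.91.

1.91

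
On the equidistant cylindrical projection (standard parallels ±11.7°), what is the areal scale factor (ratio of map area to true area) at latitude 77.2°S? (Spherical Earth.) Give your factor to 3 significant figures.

With standard parallel φ₀ = 11.7°, the equirectangular projection gives x = Rλ cos φ₀, y = Rφ, so h = 1 and k = cos 11.7° / cos φ.
Areal scale = h·k = 1 × cos φ₀ / cos φ; at 77.2°, h = 1.000, k = 4.420, so h·k = 4.420.

4.42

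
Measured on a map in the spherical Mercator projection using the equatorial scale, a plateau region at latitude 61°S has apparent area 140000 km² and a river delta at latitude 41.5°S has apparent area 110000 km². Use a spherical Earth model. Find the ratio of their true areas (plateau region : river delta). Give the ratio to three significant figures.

Mercator's areal exaggeration is sec²φ; hence true area = (apparent area) · cos²φ.
True area of plateau region: 140000 × cos²(61°) = 140000 × 0.2350 = 32910 km².
True area of river delta: 110000 × cos²(41.5°) = 110000 × 0.5609 = 61700 km².
Ratio = 32910 / 61700 ≈ 0.533.

0.533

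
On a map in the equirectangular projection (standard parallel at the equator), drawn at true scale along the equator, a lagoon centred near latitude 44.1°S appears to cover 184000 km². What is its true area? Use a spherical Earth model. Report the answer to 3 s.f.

132000 km²

For the equirectangular projection with φ₀ = 0 (plate carrée), h = 1 along meridians and k = sec φ along parallels.
Areal scale = h·k = 1 × sec φ; at 44.1°, h = 1.000, k = 1.393, so h·k = 1.393.
True area = apparent / (areal scale) = 184000 / 1.393 ≈ 132000 km².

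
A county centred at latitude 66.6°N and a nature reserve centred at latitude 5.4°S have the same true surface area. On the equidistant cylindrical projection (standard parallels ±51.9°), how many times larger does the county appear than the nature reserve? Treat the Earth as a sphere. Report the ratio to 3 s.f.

2.51

In the equirectangular projection with standard parallel φ₀ = 51.9° (x = Rλ cos φ₀, y = Rφ), meridians are true-scale (h = 1) and the parallel scale is k = cos φ₀ / cos φ.
Areal scale at 66.6°: h·k = 1.000 × 1.554 = 1.554.
Areal scale at 5.4°: h·k = 1.000 × 0.6198 = 0.6198.
Ratio = 1.554/0.6198 ≈ 2.51.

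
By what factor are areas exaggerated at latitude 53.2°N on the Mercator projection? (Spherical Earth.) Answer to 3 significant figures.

Mercator is conformal, so the point scale is isotropic: h = k = sec φ = 1/cos φ.
Areal scale = k² = sec²φ = 1/cos²(53.2°) = 1/0.5990² = 2.787.

2.79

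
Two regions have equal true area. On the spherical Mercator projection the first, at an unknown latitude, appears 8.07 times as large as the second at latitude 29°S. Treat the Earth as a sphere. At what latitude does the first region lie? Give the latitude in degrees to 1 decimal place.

72.1°

For equal true areas on Mercator, apparent areas scale as sec²φ, so the ratio is cos²φ₂ / cos²φ₁.
cos²φ₂ / cos²φ₁ = 8.07  ⇒  cos φ₁ = cos 29° / √8.07 = 0.8746/2.841 = 0.3079.
φ₁ = arccos(0.3079) ≈ 72.1°.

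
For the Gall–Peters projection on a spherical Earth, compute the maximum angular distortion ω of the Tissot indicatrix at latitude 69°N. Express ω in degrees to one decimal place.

Gall–Peters is a cylindrical equal-area projection with standard parallels at ±45°. Cylindrical equal-area (φ₀ = 45°): h = cos φ / cos 45° along meridians, k = cos 45° / cos φ along parallels; h·k = 1.
At 69°: h = 0.5068, k = 1.973; principal scales a = 1.973, b = 0.5068.
sin(ω/2) = (a − b)/(a + b) = 1.466/2.480 = 0.5913, so ω = 2 arcsin(0.5913) ≈ 72.5°.

72.5°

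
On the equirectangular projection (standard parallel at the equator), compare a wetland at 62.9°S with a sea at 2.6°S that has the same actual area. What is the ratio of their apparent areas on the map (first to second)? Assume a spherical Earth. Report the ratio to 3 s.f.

In the plate carrée (x = Rλ, y = Rφ), meridians are true-scale (h = 1) and parallels are stretched by k = sec φ.
Areal scale at 62.9°: h·k = 1.000 × 2.195 = 2.195.
Areal scale at 2.6°: h·k = 1.000 × 1.001 = 1.001.
Ratio = 2.195/1.001 ≈ 2.19.

2.19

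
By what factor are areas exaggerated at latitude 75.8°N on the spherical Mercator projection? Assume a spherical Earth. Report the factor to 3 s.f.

16.6

Mercator is conformal, so the point scale is isotropic: h = k = sec φ = 1/cos φ.
Areal scale = k² = sec²φ = 1/cos²(75.8°) = 1/0.2453² = 16.62.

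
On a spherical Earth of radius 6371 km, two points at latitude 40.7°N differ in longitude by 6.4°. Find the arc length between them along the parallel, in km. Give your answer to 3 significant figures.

Arc length along a parallel = R cos φ · Δλ (with Δλ in radians).
= 6371 × cos 40.7° × (6.4° × π/180) = 6371 × 0.7581 × 0.1117 ≈ 540 km.

540 km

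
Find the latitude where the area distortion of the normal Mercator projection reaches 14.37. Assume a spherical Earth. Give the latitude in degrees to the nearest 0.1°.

Mercator areal scale is sec²φ.
sec²φ = 14.37  ⇒  cos²φ = 0.06959  ⇒  cos φ = 0.2638.
φ = arccos(0.2638) ≈ 74.7°.

74.7°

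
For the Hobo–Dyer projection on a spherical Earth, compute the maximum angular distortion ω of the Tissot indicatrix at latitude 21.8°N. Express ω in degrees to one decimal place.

17.9°

The Hobo–Dyer projection is cylindrical equal-area with φ₀ = 37.5°. A cylindrical equal-area projection with standard parallel φ₀ has meridian scale h = cos φ / cos φ₀ and parallel scale k = cos φ₀ / cos φ (so areas are preserved, h·k = 1).
At 21.8°: h = 1.170, k = 0.8545; principal scales a = 1.170, b = 0.8545.
sin(ω/2) = (a − b)/(a + b) = 0.3159/2.025 = 0.1560, so ω = 2 arcsin(0.1560) ≈ 17.9°.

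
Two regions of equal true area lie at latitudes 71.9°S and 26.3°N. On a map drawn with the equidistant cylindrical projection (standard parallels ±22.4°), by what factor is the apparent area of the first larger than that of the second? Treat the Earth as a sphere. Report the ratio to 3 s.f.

2.89

The equidistant cylindrical projection with φ₀ = 22.4° has h = 1 (meridians true) and k = cos φ₀ / cos φ along parallels.
Areal scale at 71.9°: h·k = 1.000 × 2.976 = 2.976.
Areal scale at 26.3°: h·k = 1.000 × 1.031 = 1.031.
Ratio = 2.976/1.031 ≈ 2.89.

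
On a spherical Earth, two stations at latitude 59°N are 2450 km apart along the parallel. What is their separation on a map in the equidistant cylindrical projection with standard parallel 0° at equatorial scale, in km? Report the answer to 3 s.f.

Plate carrée maps x = Rλ, y = Rφ. The meridian scale is h = 1 and the parallel scale is k = 1/cos φ = sec φ.
Along the parallel, k = sec 59° = 1/0.5150 = 1.942.
Map distance = 2450 × 1.942 ≈ 4760 km.

4760 km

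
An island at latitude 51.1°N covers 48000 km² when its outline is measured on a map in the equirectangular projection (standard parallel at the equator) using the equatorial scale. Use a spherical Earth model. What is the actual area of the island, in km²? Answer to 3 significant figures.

In the plate carrée (x = Rλ, y = Rφ), meridians are true-scale (h = 1) and parallels are stretched by k = sec φ.
Areal scale = h·k = 1 × sec φ; at 51.1°, h = 1.000, k = 1.592, so h·k = 1.592.
True area = apparent / (areal scale) = 48000 / 1.592 ≈ 30100 km².

30100 km²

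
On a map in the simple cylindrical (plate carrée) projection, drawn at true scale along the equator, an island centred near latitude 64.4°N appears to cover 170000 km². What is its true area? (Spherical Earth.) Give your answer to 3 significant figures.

For the equirectangular projection with φ₀ = 0 (plate carrée), h = 1 along meridians and k = sec φ along parallels.
Areal scale = h·k = 1 × sec φ; at 64.4°, h = 1.000, k = 2.314, so h·k = 2.314.
True area = apparent / (areal scale) = 170000 / 2.314 ≈ 73500 km².

73500 km²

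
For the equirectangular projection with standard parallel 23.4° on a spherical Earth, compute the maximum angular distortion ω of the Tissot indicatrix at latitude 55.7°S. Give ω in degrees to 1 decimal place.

27.7°

With standard parallel φ₀ = 23.4°, the equirectangular projection gives x = Rλ cos φ₀, y = Rφ, so h = 1 and k = cos 23.4° / cos φ.
At 55.7°: h = 1.000, k = 1.629; principal scales a = 1.629, b = 1.000.
sin(ω/2) = (a − b)/(a + b) = 0.6286/2.629 = 0.2391, so ω = 2 arcsin(0.2391) ≈ 27.7°.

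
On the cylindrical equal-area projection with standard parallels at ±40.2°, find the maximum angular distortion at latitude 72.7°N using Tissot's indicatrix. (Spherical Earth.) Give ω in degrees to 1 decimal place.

For cylindrical equal-area with standard parallel φ₀, h = cos φ / cos φ₀ and k = cos φ₀ / cos φ, so h·k = 1.
At 72.7°: h = 0.3893, k = 2.568; principal scales a = 2.568, b = 0.3893.
sin(ω/2) = (a − b)/(a + b) = 2.179/2.958 = 0.7367, so ω = 2 arcsin(0.7367) ≈ 94.9°.

94.9°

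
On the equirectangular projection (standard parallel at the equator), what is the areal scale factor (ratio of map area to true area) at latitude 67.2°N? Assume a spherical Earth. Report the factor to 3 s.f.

2.58

Plate carrée maps x = Rλ, y = Rφ. The meridian scale is h = 1 and the parallel scale is k = 1/cos φ = sec φ.
Areal scale = h·k = 1 × sec φ; at 67.2°, h = 1.000, k = 2.581, so h·k = 2.581.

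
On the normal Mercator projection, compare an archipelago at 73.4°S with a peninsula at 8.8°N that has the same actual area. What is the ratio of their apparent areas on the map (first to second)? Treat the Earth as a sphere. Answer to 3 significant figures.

On Mercator, area is exaggerated by sec²φ = 1/cos²φ.
At 73.4°: sec²(73.4°) = 1/0.2857² = 12.25.
At 8.8°: sec²(8.8°) = 1/0.9882² = 1.024.
Ratio = 12.25/1.024 = cos²(8.8°)/cos²(73.4°) ≈ 12.0.

12.0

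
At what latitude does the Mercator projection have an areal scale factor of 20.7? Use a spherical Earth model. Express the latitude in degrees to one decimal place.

77.3°

Mercator areal scale is sec²φ.
sec²φ = 20.7  ⇒  cos²φ = 0.04831  ⇒  cos φ = 0.2198.
φ = arccos(0.2198) ≈ 77.3°.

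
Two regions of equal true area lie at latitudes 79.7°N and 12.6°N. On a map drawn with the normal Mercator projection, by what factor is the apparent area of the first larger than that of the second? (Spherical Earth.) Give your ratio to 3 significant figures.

Mercator is conformal with k = sec φ, so areal scale = k² = sec²φ.
At 79.7°: sec²(79.7°) = 1/0.1788² = 31.28.
At 12.6°: sec²(12.6°) = 1/0.9759² = 1.050.
Ratio = 31.28/1.050 = cos²(12.6°)/cos²(79.7°) ≈ 29.8.

29.8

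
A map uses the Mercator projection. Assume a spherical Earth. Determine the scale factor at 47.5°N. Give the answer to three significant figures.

1.48

Mercator is conformal, so the point scale is isotropic: h = k = sec φ = 1/cos φ.
k = 1/cos 47.5° = 1/0.6756 = 1.480.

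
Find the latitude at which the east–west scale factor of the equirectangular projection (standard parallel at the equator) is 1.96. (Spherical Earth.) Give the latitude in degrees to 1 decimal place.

Plate carrée: h = 1, k = sec φ along parallels.
sec φ = 1.96  ⇒  cos φ = 0.5102  ⇒  φ ≈ 59.3°.

59.3°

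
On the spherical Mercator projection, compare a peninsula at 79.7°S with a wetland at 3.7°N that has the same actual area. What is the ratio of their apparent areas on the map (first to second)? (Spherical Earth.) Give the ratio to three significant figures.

Mercator is conformal with k = sec φ, so areal scale = k² = sec²φ.
At 79.7°: sec²(79.7°) = 1/0.1788² = 31.28.
At 3.7°: sec²(3.7°) = 1/0.9979² = 1.004.
Ratio = 31.28/1.004 = cos²(3.7°)/cos²(79.7°) ≈ 31.1.

31.1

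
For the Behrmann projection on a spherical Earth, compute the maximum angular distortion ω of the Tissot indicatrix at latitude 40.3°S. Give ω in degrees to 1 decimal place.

Behrmann is a cylindrical equal-area projection with standard parallels at ±30°. A cylindrical equal-area projection with standard parallel φ₀ has meridian scale h = cos φ / cos φ₀ and parallel scale k = cos φ₀ / cos φ (so areas are preserved, h·k = 1).
At 40.3°: h = 0.8807, k = 1.136; principal scales a = 1.136, b = 0.8807.
sin(ω/2) = (a − b)/(a + b) = 0.2549/2.016 = 0.1264, so ω = 2 arcsin(0.1264) ≈ 14.5°.

14.5°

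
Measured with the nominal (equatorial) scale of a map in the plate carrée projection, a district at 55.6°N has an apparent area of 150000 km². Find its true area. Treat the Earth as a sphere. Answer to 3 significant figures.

For the equirectangular projection with φ₀ = 0 (plate carrée), h = 1 along meridians and k = sec φ along parallels.
Areal scale = h·k = 1 × sec φ; at 55.6°, h = 1.000, k = 1.770, so h·k = 1.770.
True area = apparent / (areal scale) = 150000 / 1.770 ≈ 84700 km².

84700 km²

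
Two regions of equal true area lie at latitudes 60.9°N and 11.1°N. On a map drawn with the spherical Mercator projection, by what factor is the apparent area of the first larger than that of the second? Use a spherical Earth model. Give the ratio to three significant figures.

4.07

On Mercator, area is exaggerated by sec²φ = 1/cos²φ.
At 60.9°: sec²(60.9°) = 1/0.4863² = 4.228.
At 11.1°: sec²(11.1°) = 1/0.9813² = 1.038.
Ratio = 4.228/1.038 = cos²(11.1°)/cos²(60.9°) ≈ 4.07.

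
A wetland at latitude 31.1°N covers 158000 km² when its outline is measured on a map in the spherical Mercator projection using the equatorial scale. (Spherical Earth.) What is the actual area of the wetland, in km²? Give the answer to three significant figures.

116000 km²

Mercator is conformal, so the point scale is isotropic: h = k = sec φ = 1/cos φ.
Areal scale = k² = sec²φ = 1/cos²(31.1°) = 1/0.8563² = 1.364.
True area = apparent / (areal scale) = 158000 / 1.364 ≈ 116000 km².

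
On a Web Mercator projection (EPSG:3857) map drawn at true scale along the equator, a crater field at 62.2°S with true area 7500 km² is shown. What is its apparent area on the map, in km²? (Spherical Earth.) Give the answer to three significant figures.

The Mercator projection is conformal; its linear scale factor is the same in every direction and equals sec φ = 1/cos φ.
Areal scale = k² = sec²φ = 1/cos²(62.2°) = 1/0.4664² = 4.597.
Apparent area = 7500 × 4.597 ≈ 34500 km².

34500 km²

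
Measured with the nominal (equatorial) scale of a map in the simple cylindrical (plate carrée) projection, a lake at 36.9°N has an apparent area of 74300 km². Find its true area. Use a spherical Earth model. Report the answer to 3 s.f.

59400 km²

For the equirectangular projection with φ₀ = 0 (plate carrée), h = 1 along meridians and k = sec φ along parallels.
Areal scale = h·k = 1 × sec φ; at 36.9°, h = 1.000, k = 1.250, so h·k = 1.250.
True area = apparent / (areal scale) = 74300 / 1.250 ≈ 59400 km².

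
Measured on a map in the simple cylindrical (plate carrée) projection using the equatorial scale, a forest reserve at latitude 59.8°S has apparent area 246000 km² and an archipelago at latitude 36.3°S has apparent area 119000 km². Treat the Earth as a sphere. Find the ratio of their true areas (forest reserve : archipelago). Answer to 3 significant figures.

1.29

Plate carrée has h = 1 and k = sec φ, giving areal scale sec φ; true area = (apparent area) · cos φ.
True area of forest reserve: 246000 × cos(59.8°) = 246000 × 0.5030 = 123700 km².
True area of archipelago: 119000 × cos(36.3°) = 119000 × 0.8059 = 95910 km².
Ratio = 123700 / 95910 ≈ 1.29.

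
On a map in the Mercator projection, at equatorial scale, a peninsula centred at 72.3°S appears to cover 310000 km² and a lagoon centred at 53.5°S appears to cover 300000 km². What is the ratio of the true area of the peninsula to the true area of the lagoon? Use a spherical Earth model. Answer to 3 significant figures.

0.270

Since Mercator area scale is 1/cos²φ, the true area equals the apparent area multiplied by cos²φ.
True area of peninsula: 310000 × cos²(72.3°) = 310000 × 0.09244 = 28660 km².
True area of lagoon: 300000 × cos²(53.5°) = 300000 × 0.3538 = 106100 km².
Ratio = 28660 / 106100 ≈ 0.270.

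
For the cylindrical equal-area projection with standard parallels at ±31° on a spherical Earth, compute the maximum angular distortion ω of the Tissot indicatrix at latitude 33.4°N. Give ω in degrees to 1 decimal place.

3.0°

Cylindrical equal-area (φ₀ = 31°): h = cos φ / cos 31° along meridians, k = cos 31° / cos φ along parallels; h·k = 1.
At 33.4°: h = 0.9740, k = 1.027; principal scales a = 1.027, b = 0.9740.
sin(ω/2) = (a − b)/(a + b) = 0.05277/2.001 = 0.02638, so ω = 2 arcsin(0.02638) ≈ 3.0°.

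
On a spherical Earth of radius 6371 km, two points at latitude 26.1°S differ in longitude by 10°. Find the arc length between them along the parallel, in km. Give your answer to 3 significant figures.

Arc length along a parallel = R cos φ · Δλ (with Δλ in radians).
= 6371 × cos 26.1° × (10° × π/180) = 6371 × 0.8980 × 0.1745 ≈ 999 km.

999 km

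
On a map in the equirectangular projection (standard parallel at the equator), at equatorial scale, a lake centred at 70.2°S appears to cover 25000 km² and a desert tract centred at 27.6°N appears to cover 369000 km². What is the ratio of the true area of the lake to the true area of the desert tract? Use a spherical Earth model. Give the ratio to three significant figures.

On the plate carrée, areal scale = h·k = 1 × sec φ, so true area = apparent × cos φ.
True area of lake: 25000 × cos(70.2°) = 25000 × 0.3387 = 8468 km².
True area of desert tract: 369000 × cos(27.6°) = 369000 × 0.8862 = 327000 km².
Ratio = 8468 / 327000 ≈ 0.0259.

0.0259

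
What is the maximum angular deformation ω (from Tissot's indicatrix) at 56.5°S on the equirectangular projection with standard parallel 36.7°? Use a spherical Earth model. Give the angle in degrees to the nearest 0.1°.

21.3°

In the equirectangular projection with standard parallel φ₀ = 36.7° (x = Rλ cos φ₀, y = Rφ), meridians are true-scale (h = 1) and the parallel scale is k = cos φ₀ / cos φ.
At 56.5°: h = 1.000, k = 1.453; principal scales a = 1.453, b = 1.000.
sin(ω/2) = (a − b)/(a + b) = 0.4527/2.453 = 0.1846, so ω = 2 arcsin(0.1846) ≈ 21.3°.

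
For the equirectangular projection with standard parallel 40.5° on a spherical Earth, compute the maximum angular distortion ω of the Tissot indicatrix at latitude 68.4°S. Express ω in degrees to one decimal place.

The equidistant cylindrical projection with φ₀ = 40.5° has h = 1 (meridians true) and k = cos φ₀ / cos φ along parallels.
At 68.4°: h = 1.000, k = 2.066; principal scales a = 2.066, b = 1.000.
sin(ω/2) = (a − b)/(a + b) = 1.066/3.066 = 0.3476, so ω = 2 arcsin(0.3476) ≈ 40.7°.

40.7°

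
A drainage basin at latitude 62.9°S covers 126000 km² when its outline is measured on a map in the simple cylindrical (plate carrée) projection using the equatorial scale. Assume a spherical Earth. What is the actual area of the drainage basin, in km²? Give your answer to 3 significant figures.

57400 km²

For the equirectangular projection with φ₀ = 0 (plate carrée), h = 1 along meridians and k = sec φ along parallels.
Areal scale = h·k = 1 × sec φ; at 62.9°, h = 1.000, k = 2.195, so h·k = 2.195.
True area = apparent / (areal scale) = 126000 / 2.195 ≈ 57400 km².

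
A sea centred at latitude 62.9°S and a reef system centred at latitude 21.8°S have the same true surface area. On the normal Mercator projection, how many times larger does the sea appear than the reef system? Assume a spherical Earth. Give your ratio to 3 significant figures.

4.15

On Mercator, area is exaggerated by sec²φ = 1/cos²φ.
At 62.9°: sec²(62.9°) = 1/0.4555² = 4.819.
At 21.8°: sec²(21.8°) = 1/0.9285² = 1.160.
Ratio = 4.819/1.160 = cos²(21.8°)/cos²(62.9°) ≈ 4.15.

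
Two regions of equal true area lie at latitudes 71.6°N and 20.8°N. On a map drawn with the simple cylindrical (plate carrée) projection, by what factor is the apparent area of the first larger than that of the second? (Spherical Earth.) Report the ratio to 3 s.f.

Plate carrée maps x = Rλ, y = Rφ. The meridian scale is h = 1 and the parallel scale is k = 1/cos φ = sec φ.
Areal scale at 71.6°: h·k = 1.000 × 3.168 = 3.168.
Areal scale at 20.8°: h·k = 1.000 × 1.070 = 1.070.
Ratio = 3.168/1.070 ≈ 2.96.

2.96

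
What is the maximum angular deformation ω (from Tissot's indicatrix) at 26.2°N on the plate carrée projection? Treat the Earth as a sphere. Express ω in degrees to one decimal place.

For the equirectangular projection with φ₀ = 0 (plate carrée), h = 1 along meridians and k = sec φ along parallels.
At 26.2°: h = 1.000, k = 1.115; principal scales a = 1.115, b = 1.000.
sin(ω/2) = (a − b)/(a + b) = 0.1145/2.115 = 0.05415, so ω = 2 arcsin(0.05415) ≈ 6.2°.

6.2°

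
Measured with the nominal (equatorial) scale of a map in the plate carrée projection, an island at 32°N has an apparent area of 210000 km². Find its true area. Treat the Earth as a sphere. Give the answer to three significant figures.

In the plate carrée (x = Rλ, y = Rφ), meridians are true-scale (h = 1) and parallels are stretched by k = sec φ.
Areal scale = h·k = 1 × sec φ; at 32°, h = 1.000, k = 1.179, so h·k = 1.179.
True area = apparent / (areal scale) = 210000 / 1.179 ≈ 178000 km².

178000 km²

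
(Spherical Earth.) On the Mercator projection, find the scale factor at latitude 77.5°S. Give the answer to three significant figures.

4.62

The Mercator projection is conformal; its linear scale factor is the same in every direction and equals sec φ = 1/cos φ.
k = 1/cos 77.5° = 1/0.2164 = 4.620.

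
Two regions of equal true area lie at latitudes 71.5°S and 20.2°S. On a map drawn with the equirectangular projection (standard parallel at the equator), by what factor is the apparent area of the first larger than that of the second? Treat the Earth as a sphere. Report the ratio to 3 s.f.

In the plate carrée (x = Rλ, y = Rφ), meridians are true-scale (h = 1) and parallels are stretched by k = sec φ.
Areal scale at 71.5°: h·k = 1.000 × 3.152 = 3.152.
Areal scale at 20.2°: h·k = 1.000 × 1.066 = 1.066.
Ratio = 3.152/1.066 ≈ 2.96.

2.96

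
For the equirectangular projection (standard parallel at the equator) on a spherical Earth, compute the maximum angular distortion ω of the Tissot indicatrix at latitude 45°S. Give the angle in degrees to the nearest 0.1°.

19.8°

For the equirectangular projection with φ₀ = 0 (plate carrée), h = 1 along meridians and k = sec φ along parallels.
At 45°: h = 1.000, k = 1.414; principal scales a = 1.414, b = 1.000.
sin(ω/2) = (a − b)/(a + b) = 0.4142/2.414 = 0.1716, so ω = 2 arcsin(0.1716) ≈ 19.8°.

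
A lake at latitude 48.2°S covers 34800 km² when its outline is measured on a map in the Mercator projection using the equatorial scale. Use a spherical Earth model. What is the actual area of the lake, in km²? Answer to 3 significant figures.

15500 km²

Mercator is conformal, so the point scale is isotropic: h = k = sec φ = 1/cos φ.
Areal scale = k² = sec²φ = 1/cos²(48.2°) = 1/0.6665² = 2.251.
True area = apparent / (areal scale) = 34800 / 2.251 ≈ 15500 km².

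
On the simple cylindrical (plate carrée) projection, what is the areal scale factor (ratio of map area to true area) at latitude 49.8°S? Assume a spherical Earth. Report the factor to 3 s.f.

1.55

For the equirectangular projection with φ₀ = 0 (plate carrée), h = 1 along meridians and k = sec φ along parallels.
Areal scale = h·k = 1 × sec φ; at 49.8°, h = 1.000, k = 1.549, so h·k = 1.549.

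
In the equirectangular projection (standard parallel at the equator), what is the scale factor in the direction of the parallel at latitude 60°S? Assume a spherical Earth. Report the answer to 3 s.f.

2.00

Plate carrée maps x = Rλ, y = Rφ. The meridian scale is h = 1 and the parallel scale is k = 1/cos φ = sec φ.
k = 1/cos 60° = 1/0.5000 = 2.000.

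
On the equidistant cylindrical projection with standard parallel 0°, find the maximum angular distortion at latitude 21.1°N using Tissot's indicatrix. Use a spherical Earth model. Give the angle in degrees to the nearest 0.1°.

4.0°

Plate carrée maps x = Rλ, y = Rφ. The meridian scale is h = 1 and the parallel scale is k = 1/cos φ = sec φ.
At 21.1°: h = 1.000, k = 1.072; principal scales a = 1.072, b = 1.000.
sin(ω/2) = (a − b)/(a + b) = 0.07186/2.072 = 0.03469, so ω = 2 arcsin(0.03469) ≈ 4.0°.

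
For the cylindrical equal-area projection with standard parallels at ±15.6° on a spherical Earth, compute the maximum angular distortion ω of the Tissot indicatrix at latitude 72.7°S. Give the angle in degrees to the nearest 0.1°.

For cylindrical equal-area with standard parallel φ₀, h = cos φ / cos φ₀ and k = cos φ₀ / cos φ, so h·k = 1.
At 72.7°: h = 0.3087, k = 3.239; principal scales a = 3.239, b = 0.3087.
sin(ω/2) = (a − b)/(a + b) = 2.930/3.548 = 0.8259, so ω = 2 arcsin(0.8259) ≈ 111.4°.

111.4°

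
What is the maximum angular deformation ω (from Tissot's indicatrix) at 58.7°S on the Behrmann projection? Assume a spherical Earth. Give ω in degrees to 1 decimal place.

56.2°

Behrmann is a cylindrical equal-area projection with standard parallels at ±30°. A cylindrical equal-area projection with standard parallel φ₀ has meridian scale h = cos φ / cos φ₀ and parallel scale k = cos φ₀ / cos φ (so areas are preserved, h·k = 1).
At 58.7°: h = 0.5999, k = 1.667; principal scales a = 1.667, b = 0.5999.
sin(ω/2) = (a − b)/(a + b) = 1.067/2.267 = 0.4707, so ω = 2 arcsin(0.4707) ≈ 56.2°.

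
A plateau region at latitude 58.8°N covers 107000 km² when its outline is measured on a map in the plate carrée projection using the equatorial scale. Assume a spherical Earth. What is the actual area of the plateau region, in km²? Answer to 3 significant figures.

For the equirectangular projection with φ₀ = 0 (plate carrée), h = 1 along meridians and k = sec φ along parallels.
Areal scale = h·k = 1 × sec φ; at 58.8°, h = 1.000, k = 1.930, so h·k = 1.930.
True area = apparent / (areal scale) = 107000 / 1.930 ≈ 55400 km².

55400 km²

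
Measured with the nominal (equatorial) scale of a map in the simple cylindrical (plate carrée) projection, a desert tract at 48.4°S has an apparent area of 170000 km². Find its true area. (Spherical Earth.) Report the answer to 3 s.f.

Plate carrée maps x = Rλ, y = Rφ. The meridian scale is h = 1 and the parallel scale is k = 1/cos φ = sec φ.
Areal scale = h·k = 1 × sec φ; at 48.4°, h = 1.000, k = 1.506, so h·k = 1.506.
True area = apparent / (areal scale) = 170000 / 1.506 ≈ 113000 km².

113000 km²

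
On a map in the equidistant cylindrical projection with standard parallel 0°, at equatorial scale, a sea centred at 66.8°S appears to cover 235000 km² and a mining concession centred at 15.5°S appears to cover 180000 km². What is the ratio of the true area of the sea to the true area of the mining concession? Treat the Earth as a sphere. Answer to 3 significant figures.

On the plate carrée, areal scale = h·k = 1 × sec φ, so true area = apparent × cos φ.
True area of sea: 235000 × cos(66.8°) = 235000 × 0.3939 = 92580 km².
True area of mining concession: 180000 × cos(15.5°) = 180000 × 0.9636 = 173500 km².
Ratio = 92580 / 173500 ≈ 0.534.

0.534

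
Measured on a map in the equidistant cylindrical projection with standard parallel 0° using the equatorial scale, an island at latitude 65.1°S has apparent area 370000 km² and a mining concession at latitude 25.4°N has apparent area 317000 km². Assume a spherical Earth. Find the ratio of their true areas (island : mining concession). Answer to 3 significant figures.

0.544

Plate carrée has h = 1 and k = sec φ, giving areal scale sec φ; true area = (apparent area) · cos φ.
True area of island: 370000 × cos(65.1°) = 370000 × 0.4210 = 155800 km².
True area of mining concession: 317000 × cos(25.4°) = 317000 × 0.9033 = 286400 km².
Ratio = 155800 / 286400 ≈ 0.544.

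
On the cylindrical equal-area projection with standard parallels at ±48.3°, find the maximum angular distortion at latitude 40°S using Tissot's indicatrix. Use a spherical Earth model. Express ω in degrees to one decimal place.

For cylindrical equal-area with standard parallel φ₀, h = cos φ / cos φ₀ and k = cos φ₀ / cos φ, so h·k = 1.
At 40°: h = 1.152, k = 0.8684; principal scales a = 1.152, b = 0.8684.
sin(ω/2) = (a − b)/(a + b) = 0.2832/2.020 = 0.1402, so ω = 2 arcsin(0.1402) ≈ 16.1°.

16.1°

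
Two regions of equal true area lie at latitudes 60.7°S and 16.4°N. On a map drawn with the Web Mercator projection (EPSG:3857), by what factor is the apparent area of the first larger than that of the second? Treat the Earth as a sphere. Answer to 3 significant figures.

Mercator is conformal with k = sec φ, so areal scale = k² = sec²φ.
At 60.7°: sec²(60.7°) = 1/0.4894² = 4.175.
At 16.4°: sec²(16.4°) = 1/0.9593² = 1.087.
Ratio = 4.175/1.087 = cos²(16.4°)/cos²(60.7°) ≈ 3.84.

3.84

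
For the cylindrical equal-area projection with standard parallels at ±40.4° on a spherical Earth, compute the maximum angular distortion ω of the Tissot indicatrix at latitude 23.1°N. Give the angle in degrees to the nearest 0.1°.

A cylindrical equal-area projection with standard parallel φ₀ has meridian scale h = cos φ / cos φ₀ and parallel scale k = cos φ₀ / cos φ (so areas are preserved, h·k = 1).
At 23.1°: h = 1.208, k = 0.8279; principal scales a = 1.208, b = 0.8279.
sin(ω/2) = (a − b)/(a + b) = 0.3799/2.036 = 0.1866, so ω = 2 arcsin(0.1866) ≈ 21.5°.

21.5°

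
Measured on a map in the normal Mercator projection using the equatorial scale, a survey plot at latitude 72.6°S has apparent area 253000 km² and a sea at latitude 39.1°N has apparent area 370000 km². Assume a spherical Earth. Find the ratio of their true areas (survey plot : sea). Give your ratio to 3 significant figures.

0.102

On Mercator the areal scale is sec²φ, so true area = apparent × cos²φ.
True area of survey plot: 253000 × cos²(72.6°) = 253000 × 0.08943 = 22620 km².
True area of sea: 370000 × cos²(39.1°) = 370000 × 0.6022 = 222800 km².
Ratio = 22620 / 222800 ≈ 0.102.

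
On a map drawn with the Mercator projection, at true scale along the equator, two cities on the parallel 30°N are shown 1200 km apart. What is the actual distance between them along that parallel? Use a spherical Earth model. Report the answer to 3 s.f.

Mercator is conformal, so the point scale is isotropic: h = k = sec φ = 1/cos φ.
Along the parallel at 30°, map distances are exaggerated by k = sec 30° = 1.155.
True distance = 1200 / 1.155 = 1200 × cos 30° ≈ 1040 km.

1040 km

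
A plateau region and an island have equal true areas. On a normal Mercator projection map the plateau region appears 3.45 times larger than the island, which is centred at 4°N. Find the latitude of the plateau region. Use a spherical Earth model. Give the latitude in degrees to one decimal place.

For equal true areas on Mercator, apparent areas scale as sec²φ, so the ratio is cos²φ₂ / cos²φ₁.
cos²φ₂ / cos²φ₁ = 3.45  ⇒  cos φ₁ = cos 4° / √3.45 = 0.9976/1.857 = 0.5371.
φ₁ = arccos(0.5371) ≈ 57.5°.

57.5°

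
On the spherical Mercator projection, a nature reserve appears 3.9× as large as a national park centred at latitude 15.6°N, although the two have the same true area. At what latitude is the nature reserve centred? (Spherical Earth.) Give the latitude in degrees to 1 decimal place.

For equal true areas on Mercator, apparent areas scale as sec²φ, so the ratio is cos²φ₂ / cos²φ₁.
cos²φ₂ / cos²φ₁ = 3.9  ⇒  cos φ₁ = cos 15.6° / √3.9 = 0.9632/1.975 = 0.4877.
φ₁ = arccos(0.4877) ≈ 60.8°.

60.8°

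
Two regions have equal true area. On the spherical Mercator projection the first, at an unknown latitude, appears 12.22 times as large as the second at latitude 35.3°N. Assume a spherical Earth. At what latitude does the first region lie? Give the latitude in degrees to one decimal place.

For equal true areas on Mercator, apparent areas scale as sec²φ, so the ratio is cos²φ₂ / cos²φ₁.
cos²φ₂ / cos²φ₁ = 12.22  ⇒  cos φ₁ = cos 35.3° / √12.22 = 0.8161/3.496 = 0.2335.
φ₁ = arccos(0.2335) ≈ 76.5°.

76.5°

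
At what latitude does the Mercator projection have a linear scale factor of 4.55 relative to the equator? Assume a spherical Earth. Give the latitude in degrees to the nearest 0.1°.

Mercator scale is k = sec φ = 1/cos φ.
1/cos φ = 4.55  ⇒  cos φ = 0.2198  ⇒  φ = arccos(0.2198) ≈ 77.3°.

77.3°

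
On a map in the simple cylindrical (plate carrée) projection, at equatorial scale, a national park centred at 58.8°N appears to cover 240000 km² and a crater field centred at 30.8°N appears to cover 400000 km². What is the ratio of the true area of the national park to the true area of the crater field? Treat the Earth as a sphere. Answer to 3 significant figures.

0.362

On the plate carrée, areal scale = h·k = 1 × sec φ, so true area = apparent × cos φ.
True area of national park: 240000 × cos(58.8°) = 240000 × 0.5180 = 124300 km².
True area of crater field: 400000 × cos(30.8°) = 400000 × 0.8590 = 343600 km².
Ratio = 124300 / 343600 ≈ 0.362.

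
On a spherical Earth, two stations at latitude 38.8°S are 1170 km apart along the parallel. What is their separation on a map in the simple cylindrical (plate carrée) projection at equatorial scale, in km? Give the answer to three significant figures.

1500 km

For the equirectangular projection with φ₀ = 0 (plate carrée), h = 1 along meridians and k = sec φ along parallels.
Along the parallel, k = sec 38.8° = 1/0.7793 = 1.283.
Map distance = 1170 × 1.283 ≈ 1500 km.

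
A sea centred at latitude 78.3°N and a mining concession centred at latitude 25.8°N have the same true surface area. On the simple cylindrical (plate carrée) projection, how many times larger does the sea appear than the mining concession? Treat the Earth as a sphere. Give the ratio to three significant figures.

4.44

For the equirectangular projection with φ₀ = 0 (plate carrée), h = 1 along meridians and k = sec φ along parallels.
Areal scale at 78.3°: h·k = 1.000 × 4.931 = 4.931.
Areal scale at 25.8°: h·k = 1.000 × 1.111 = 1.111.
Ratio = 4.931/1.111 ≈ 4.44.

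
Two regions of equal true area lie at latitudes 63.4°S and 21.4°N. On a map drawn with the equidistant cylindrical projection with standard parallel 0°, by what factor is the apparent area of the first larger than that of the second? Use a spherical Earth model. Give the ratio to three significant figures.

In the plate carrée (x = Rλ, y = Rφ), meridians are true-scale (h = 1) and parallels are stretched by k = sec φ.
Areal scale at 63.4°: h·k = 1.000 × 2.233 = 2.233.
Areal scale at 21.4°: h·k = 1.000 × 1.074 = 1.074.
Ratio = 2.233/1.074 ≈ 2.08.

2.08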